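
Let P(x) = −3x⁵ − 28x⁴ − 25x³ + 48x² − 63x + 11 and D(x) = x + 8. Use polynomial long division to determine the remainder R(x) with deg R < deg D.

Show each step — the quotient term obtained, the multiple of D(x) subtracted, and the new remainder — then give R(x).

R(x) = 3

Step 1: lead(−3x⁵ − 28x⁴ − 25x³ + 48x² − 63x + 11) ÷ lead(D) = −3x⁵ ÷ x = −3x⁴. Subtract (−3x⁴)·D = −3x⁵ − 24x⁴. Remainder: −4x⁴ − 25x³ + 48x² − 63x + 11.
Step 2: lead(−4x⁴ − 25x³ + 48x² − 63x + 11) ÷ lead(D) = −4x⁴ ÷ x = −4x³. Subtract (−4x³)·D = −4x⁴ − 32x³. Remainder: 7x³ + 48x² − 63x + 11.
Step 3: lead(7x³ + 48x² − 63x + 11) ÷ lead(D) = 7x³ ÷ x = 7x². Subtract (7x²)·D = 7x³ + 56x². Remainder: −8x² − 63x + 11.
Step 4: lead(−8x² − 63x + 11) ÷ lead(D) = −8x² ÷ x = −8x. Subtract (−8x)·D = −8x² − 64x. Remainder: x + 11.
Step 5: lead(x + 11) ÷ lead(D) = x ÷ x = 1. Subtract (1)·D = x + 8. Remainder: 3.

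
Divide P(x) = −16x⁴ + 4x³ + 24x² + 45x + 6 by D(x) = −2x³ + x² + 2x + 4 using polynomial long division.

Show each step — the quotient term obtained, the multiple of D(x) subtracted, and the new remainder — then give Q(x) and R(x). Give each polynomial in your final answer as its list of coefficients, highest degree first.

Step 1: lead(−16x⁴ + 4x³ + 24x² + 45x + 6) ÷ lead(D) = −16x⁴ ÷ −2x³ = 8x. Subtract (8x)·D = −16x⁴ + 8x³ + 16x² + 32x. Remainder: −4x³ + 8x² + 13x + 6.
Step 2: lead(−4x³ + 8x² + 13x + 6) ÷ lead(D) = −4x³ ÷ −2x³ = 2. Subtract (2)·D = −4x³ + 2x² + 4x + 8. Remainder: 6x² + 9x − 2.

Q = [8, 2]; R = [6, 9, -2]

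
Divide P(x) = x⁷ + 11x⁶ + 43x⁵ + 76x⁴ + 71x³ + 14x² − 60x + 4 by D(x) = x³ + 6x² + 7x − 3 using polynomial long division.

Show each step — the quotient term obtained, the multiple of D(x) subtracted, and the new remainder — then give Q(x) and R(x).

Step 1: lead(x⁷ + 11x⁶ + 43x⁵ + 76x⁴ + 71x³ + 14x² − 60x + 4) ÷ lead(D) = x⁷ ÷ x³ = x⁴. Subtract (x⁴)·D = x⁷ + 6x⁶ + 7x⁵ − 3x⁴. Remainder: 5x⁶ + 36x⁵ + 79x⁴ + 71x³ + 14x² − 60x + 4.
Step 2: lead(5x⁶ + 36x⁵ + 79x⁴ + 71x³ + 14x² − 60x + 4) ÷ lead(D) = 5x⁶ ÷ x³ = 5x³. Subtract (5x³)·D = 5x⁶ + 30x⁵ + 35x⁴ − 15x³. Remainder: 6x⁵ + 44x⁴ + 86x³ + 14x² − 60x + 4.
Step 3: lead(6x⁵ + 44x⁴ + 86x³ + 14x² − 60x + 4) ÷ lead(D) = 6x⁵ ÷ x³ = 6x². Subtract (6x²)·D = 6x⁵ + 36x⁴ + 42x³ − 18x². Remainder: 8x⁴ + 44x³ + 32x² − 60x + 4.
Step 4: lead(8x⁴ + 44x³ + 32x² − 60x + 4) ÷ lead(D) = 8x⁴ ÷ x³ = 8x. Subtract (8x)·D = 8x⁴ + 48x³ + 56x² − 24x. Remainder: −4x³ − 24x² − 36x + 4.
Step 5: lead(−4x³ − 24x² − 36x + 4) ÷ lead(D) = −4x³ ÷ x³ = −4. Subtract (−4)·D = −4x³ − 24x² − 28x + 12. Remainder: −8x − 8.

Q(x) = x⁴ + 5x³ + 6x² + 8x − 4; R(x) = −8x − 8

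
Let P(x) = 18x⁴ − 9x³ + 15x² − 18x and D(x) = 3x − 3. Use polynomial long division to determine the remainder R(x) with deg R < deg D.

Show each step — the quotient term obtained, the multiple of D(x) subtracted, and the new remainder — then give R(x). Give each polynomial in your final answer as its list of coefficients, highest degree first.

R = [6]

Step 1: lead(18x⁴ − 9x³ + 15x² − 18x) ÷ lead(D) = 18x⁴ ÷ 3x = 6x³. Subtract (6x³)·D = 18x⁴ − 18x³. Remainder: 9x³ + 15x² − 18x.
Step 2: lead(9x³ + 15x² − 18x) ÷ lead(D) = 9x³ ÷ 3x = 3x². Subtract (3x²)·D = 9x³ − 9x². Remainder: 24x² − 18x.
Step 3: lead(24x² − 18x) ÷ lead(D) = 24x² ÷ 3x = 8x. Subtract (8x)·D = 24x² − 24x. Remainder: 6x.
Step 4: lead(6x) ÷ lead(D) = 6x ÷ 3x = 2. Subtract (2)·D = 6x − 6. Remainder: 6.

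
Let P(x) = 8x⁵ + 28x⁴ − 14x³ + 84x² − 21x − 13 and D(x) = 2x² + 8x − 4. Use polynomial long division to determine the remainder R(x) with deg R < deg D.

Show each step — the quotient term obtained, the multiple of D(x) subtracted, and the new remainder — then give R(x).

R(x) = −x − 5

Step 1: lead(8x⁵ + 28x⁴ − 14x³ + 84x² − 21x − 13) ÷ lead(D) = 8x⁵ ÷ 2x² = 4x³. Subtract (4x³)·D = 8x⁵ + 32x⁴ − 16x³. Remainder: −4x⁴ + 2x³ + 84x² − 21x − 13.
Step 2: lead(−4x⁴ + 2x³ + 84x² − 21x − 13) ÷ lead(D) = −4x⁴ ÷ 2x² = −2x². Subtract (−2x²)·D = −4x⁴ − 16x³ + 8x². Remainder: 18x³ + 76x² − 21x − 13.
Step 3: lead(18x³ + 76x² − 21x − 13) ÷ lead(D) = 18x³ ÷ 2x² = 9x. Subtract (9x)·D = 18x³ + 72x² − 36x. Remainder: 4x² + 15x − 13.
Step 4: lead(4x² + 15x − 13) ÷ lead(D) = 4x² ÷ 2x² = 2. Subtract (2)·D = 4x² + 16x − 8. Remainder: −x − 5.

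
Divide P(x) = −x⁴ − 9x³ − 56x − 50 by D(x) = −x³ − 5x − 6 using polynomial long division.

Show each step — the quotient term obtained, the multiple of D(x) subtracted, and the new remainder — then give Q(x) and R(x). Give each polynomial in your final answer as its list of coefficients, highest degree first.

Step 1: lead(−x⁴ − 9x³ − 56x − 50) ÷ lead(D) = −x⁴ ÷ −x³ = x. Subtract (x)·D = −x⁴ − 5x² − 6x. Remainder: −9x³ + 5x² − 50x − 50.
Step 2: lead(−9x³ + 5x² − 50x − 50) ÷ lead(D) = −9x³ ÷ −x³ = 9. Subtract (9)·D = −9x³ − 45x − 54. Remainder: 5x² − 5x + 4.

Q = [1, 9]; R = [5, -5, 4]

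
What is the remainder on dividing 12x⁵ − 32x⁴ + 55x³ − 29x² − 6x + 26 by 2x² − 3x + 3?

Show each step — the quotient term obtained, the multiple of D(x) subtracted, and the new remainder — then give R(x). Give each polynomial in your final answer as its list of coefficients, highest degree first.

R = [-6, 2]

Step 1: lead(12x⁵ − 32x⁴ + 55x³ − 29x² − 6x + 26) ÷ lead(D) = 12x⁵ ÷ 2x² = 6x³. Subtract (6x³)·D = 12x⁵ − 18x⁴ + 18x³. Remainder: −14x⁴ + 37x³ − 29x² − 6x + 26.
Step 2: lead(−14x⁴ + 37x³ − 29x² − 6x + 26) ÷ lead(D) = −14x⁴ ÷ 2x² = −7x². Subtract (−7x²)·D = −14x⁴ + 21x³ − 21x². Remainder: 16x³ − 8x² − 6x + 26.
Step 3: lead(16x³ − 8x² − 6x + 26) ÷ lead(D) = 16x³ ÷ 2x² = 8x. Subtract (8x)·D = 16x³ − 24x² + 24x. Remainder: 16x² − 30x + 26.
Step 4: lead(16x² − 30x + 26) ÷ lead(D) = 16x² ÷ 2x² = 8. Subtract (8)·D = 16x² − 24x + 24. Remainder: −6x + 2.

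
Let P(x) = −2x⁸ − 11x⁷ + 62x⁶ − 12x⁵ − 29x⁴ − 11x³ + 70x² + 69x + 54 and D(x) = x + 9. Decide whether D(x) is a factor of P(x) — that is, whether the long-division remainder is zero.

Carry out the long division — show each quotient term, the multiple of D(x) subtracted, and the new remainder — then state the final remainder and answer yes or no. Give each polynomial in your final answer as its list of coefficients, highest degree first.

R = [0], so D(x) is a factor of P(x). yes

Step 1: lead(−2x⁸ − 11x⁷ + 62x⁶ − 12x⁵ − 29x⁴ − 11x³ + 70x² + 69x + 54) ÷ lead(D) = −2x⁸ ÷ x = −2x⁷. Subtract (−2x⁷)·D = −2x⁸ − 18x⁷. Remainder: 7x⁷ + 62x⁶ − 12x⁵ − 29x⁴ − 11x³ + 70x² + 69x + 54.
Step 2: lead(7x⁷ + 62x⁶ − 12x⁵ − 29x⁴ − 11x³ + 70x² + 69x + 54) ÷ lead(D) = 7x⁷ ÷ x = 7x⁶. Subtract (7x⁶)·D = 7x⁷ + 63x⁶. Remainder: −x⁶ − 12x⁵ − 29x⁴ − 11x³ + 70x² + 69x + 54.
Step 3: lead(−x⁶ − 12x⁵ − 29x⁴ − 11x³ + 70x² + 69x + 54) ÷ lead(D) = −x⁶ ÷ x = −x⁵. Subtract (−x⁵)·D = −x⁶ − 9x⁵. Remainder: −3x⁵ − 29x⁴ − 11x³ + 70x² + 69x + 54.
Step 4: lead(−3x⁵ − 29x⁴ − 11x³ + 70x² + 69x + 54) ÷ lead(D) = −3x⁵ ÷ x = −3x⁴. Subtract (−3x⁴)·D = −3x⁵ − 27x⁴. Remainder: −2x⁴ − 11x³ + 70x² + 69x + 54.
Step 5: lead(−2x⁴ − 11x³ + 70x² + 69x + 54) ÷ lead(D) = −2x⁴ ÷ x = −2x³. Subtract (−2x³)·D = −2x⁴ − 18x³. Remainder: 7x³ + 70x² + 69x + 54.
Step 6: lead(7x³ + 70x² + 69x + 54) ÷ lead(D) = 7x³ ÷ x = 7x². Subtract (7x²)·D = 7x³ + 63x². Remainder: 7x² + 69x + 54.
Step 7: lead(7x² + 69x + 54) ÷ lead(D) = 7x² ÷ x = 7x. Subtract (7x)·D = 7x² + 63x. Remainder: 6x + 54.
Step 8: lead(6x + 54) ÷ lead(D) = 6x ÷ x = 6. Subtract (6)·D = 6x + 54. Remainder: 0.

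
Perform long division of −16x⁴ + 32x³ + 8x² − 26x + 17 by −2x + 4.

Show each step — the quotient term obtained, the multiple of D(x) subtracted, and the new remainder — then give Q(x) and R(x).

Q(x) = 8x³ − 4x + 5; R(x) = −3

Step 1: lead(−16x⁴ + 32x³ + 8x² − 26x + 17) ÷ lead(D) = −16x⁴ ÷ −2x = 8x³. Subtract (8x³)·D = −16x⁴ + 32x³. Remainder: 8x² − 26x + 17.
Step 2: lead(8x² − 26x + 17) ÷ lead(D) = 8x² ÷ −2x = −4x. Subtract (−4x)·D = 8x² − 16x. Remainder: −10x + 17.
Step 3: lead(−10x + 17) ÷ lead(D) = −10x ÷ −2x = 5. Subtract (5)·D = −10x + 20. Remainder: −3.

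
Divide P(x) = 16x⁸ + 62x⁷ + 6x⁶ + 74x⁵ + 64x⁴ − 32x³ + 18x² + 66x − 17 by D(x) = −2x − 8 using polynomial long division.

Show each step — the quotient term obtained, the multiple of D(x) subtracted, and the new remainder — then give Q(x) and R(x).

Q(x) = −8x⁷ + x⁶ − 7x⁵ − 9x⁴ + 4x³ − 9x + 3; R(x) = 7

Step 1: lead(16x⁸ + 62x⁷ + 6x⁶ + 74x⁵ + 64x⁴ − 32x³ + 18x² + 66x − 17) ÷ lead(D) = 16x⁸ ÷ −2x = −8x⁷. Subtract (−8x⁷)·D = 16x⁸ + 64x⁷. Remainder: −2x⁷ + 6x⁶ + 74x⁵ + 64x⁴ − 32x³ + 18x² + 66x − 17.
Step 2: lead(−2x⁷ + 6x⁶ + 74x⁵ + 64x⁴ − 32x³ + 18x² + 66x − 17) ÷ lead(D) = −2x⁷ ÷ −2x = x⁶. Subtract (x⁶)·D = −2x⁷ − 8x⁶. Remainder: 14x⁶ + 74x⁵ + 64x⁴ − 32x³ + 18x² + 66x − 17.
Step 3: lead(14x⁶ + 74x⁵ + 64x⁴ − 32x³ + 18x² + 66x − 17) ÷ lead(D) = 14x⁶ ÷ −2x = −7x⁵. Subtract (−7x⁵)·D = 14x⁶ + 56x⁵. Remainder: 18x⁵ + 64x⁴ − 32x³ + 18x² + 66x − 17.
Step 4: lead(18x⁵ + 64x⁴ − 32x³ + 18x² + 66x − 17) ÷ lead(D) = 18x⁵ ÷ −2x = −9x⁴. Subtract (−9x⁴)·D = 18x⁵ + 72x⁴. Remainder: −8x⁴ − 32x³ + 18x² + 66x − 17.
Step 5: lead(−8x⁴ − 32x³ + 18x² + 66x − 17) ÷ lead(D) = −8x⁴ ÷ −2x = 4x³. Subtract (4x³)·D = −8x⁴ − 32x³. Remainder: 18x² + 66x − 17.
Step 6: lead(18x² + 66x − 17) ÷ lead(D) = 18x² ÷ −2x = −9x. Subtract (−9x)·D = 18x² + 72x. Remainder: −6x − 17.
Step 7: lead(−6x − 17) ÷ lead(D) = −6x ÷ −2x = 3. Subtract (3)·D = −6x − 24. Remainder: 7.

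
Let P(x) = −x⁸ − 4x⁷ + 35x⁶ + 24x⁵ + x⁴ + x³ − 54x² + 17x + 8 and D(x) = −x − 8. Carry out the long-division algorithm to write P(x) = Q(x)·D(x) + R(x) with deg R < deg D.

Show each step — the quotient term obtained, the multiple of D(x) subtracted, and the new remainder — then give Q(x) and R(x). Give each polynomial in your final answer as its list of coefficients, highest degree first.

Step 1: lead(−x⁸ − 4x⁷ + 35x⁶ + 24x⁵ + x⁴ + x³ − 54x² + 17x + 8) ÷ lead(D) = −x⁸ ÷ −x = x⁷. Subtract (x⁷)·D = −x⁸ − 8x⁷. Remainder: 4x⁷ + 35x⁶ + 24x⁵ + x⁴ + x³ − 54x² + 17x + 8.
Step 2: lead(4x⁷ + 35x⁶ + 24x⁵ + x⁴ + x³ − 54x² + 17x + 8) ÷ lead(D) = 4x⁷ ÷ −x = −4x⁶. Subtract (−4x⁶)·D = 4x⁷ + 32x⁶. Remainder: 3x⁶ + 24x⁵ + x⁴ + x³ − 54x² + 17x + 8.
Step 3: lead(3x⁶ + 24x⁵ + x⁴ + x³ − 54x² + 17x + 8) ÷ lead(D) = 3x⁶ ÷ −x = −3x⁵. Subtract (−3x⁵)·D = 3x⁶ + 24x⁵. Remainder: x⁴ + x³ − 54x² + 17x + 8.
Step 4: lead(x⁴ + x³ − 54x² + 17x + 8) ÷ lead(D) = x⁴ ÷ −x = −x³. Subtract (−x³)·D = x⁴ + 8x³. Remainder: −7x³ − 54x² + 17x + 8.
Step 5: lead(−7x³ − 54x² + 17x + 8) ÷ lead(D) = −7x³ ÷ −x = 7x². Subtract (7x²)·D = −7x³ − 56x². Remainder: 2x² + 17x + 8.
Step 6: lead(2x² + 17x + 8) ÷ lead(D) = 2x² ÷ −x = −2x. Subtract (−2x)·D = 2x² + 16x. Remainder: x + 8.
Step 7: lead(x + 8) ÷ lead(D) = x ÷ −x = −1. Subtract (−1)·D = x + 8. Remainder: 0.

Q = [1, -4, -3, 0, -1, 7, -2, -1]; R = [0]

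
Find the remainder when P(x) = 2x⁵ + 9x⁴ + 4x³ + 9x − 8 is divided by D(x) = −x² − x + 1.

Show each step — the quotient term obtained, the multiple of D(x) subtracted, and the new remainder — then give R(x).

R(x) = 0

Step 1: lead(2x⁵ + 9x⁴ + 4x³ + 9x − 8) ÷ lead(D) = 2x⁵ ÷ −x² = −2x³. Subtract (−2x³)·D = 2x⁵ + 2x⁴ − 2x³. Remainder: 7x⁴ + 6x³ + 9x − 8.
Step 2: lead(7x⁴ + 6x³ + 9x − 8) ÷ lead(D) = 7x⁴ ÷ −x² = −7x². Subtract (−7x²)·D = 7x⁴ + 7x³ − 7x². Remainder: −x³ + 7x² + 9x − 8.
Step 3: lead(−x³ + 7x² + 9x − 8) ÷ lead(D) = −x³ ÷ −x² = x. Subtract (x)·D = −x³ − x² + x. Remainder: 8x² + 8x − 8.
Step 4: lead(8x² + 8x − 8) ÷ lead(D) = 8x² ÷ −x² = −8. Subtract (−8)·D = 8x² + 8x − 8. Remainder: 0.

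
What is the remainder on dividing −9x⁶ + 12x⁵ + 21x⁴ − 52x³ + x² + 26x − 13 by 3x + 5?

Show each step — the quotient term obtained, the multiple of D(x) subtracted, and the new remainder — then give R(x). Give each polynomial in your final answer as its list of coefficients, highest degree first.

R = [2]

Step 1: lead(−9x⁶ + 12x⁵ + 21x⁴ − 52x³ + x² + 26x − 13) ÷ lead(D) = −9x⁶ ÷ 3x = −3x⁵. Subtract (−3x⁵)·D = −9x⁶ − 15x⁵. Remainder: 27x⁵ + 21x⁴ − 52x³ + x² + 26x − 13.
Step 2: lead(27x⁵ + 21x⁴ − 52x³ + x² + 26x − 13) ÷ lead(D) = 27x⁵ ÷ 3x = 9x⁴. Subtract (9x⁴)·D = 27x⁵ + 45x⁴. Remainder: −24x⁴ − 52x³ + x² + 26x − 13.
Step 3: lead(−24x⁴ − 52x³ + x² + 26x − 13) ÷ lead(D) = −24x⁴ ÷ 3x = −8x³. Subtract (−8x³)·D = −24x⁴ − 40x³. Remainder: −12x³ + x² + 26x − 13.
Step 4: lead(−12x³ + x² + 26x − 13) ÷ lead(D) = −12x³ ÷ 3x = −4x². Subtract (−4x²)·D = −12x³ − 20x². Remainder: 21x² + 26x − 13.
Step 5: lead(21x² + 26x − 13) ÷ lead(D) = 21x² ÷ 3x = 7x. Subtract (7x)·D = 21x² + 35x. Remainder: −9x − 13.
Step 6: lead(−9x − 13) ÷ lead(D) = −9x ÷ 3x = −3. Subtract (−3)·D = −9x − 15. Remainder: 2.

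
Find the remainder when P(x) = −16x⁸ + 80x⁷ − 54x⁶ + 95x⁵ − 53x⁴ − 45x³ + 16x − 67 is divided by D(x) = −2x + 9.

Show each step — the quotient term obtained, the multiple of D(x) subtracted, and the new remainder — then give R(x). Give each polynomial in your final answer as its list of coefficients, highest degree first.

Step 1: lead(−16x⁸ + 80x⁷ − 54x⁶ + 95x⁵ − 53x⁴ − 45x³ + 16x − 67) ÷ lead(D) = −16x⁸ ÷ −2x = 8x⁷. Subtract (8x⁷)·D = −16x⁸ + 72x⁷. Remainder: 8x⁷ − 54x⁶ + 95x⁵ − 53x⁴ − 45x³ + 16x − 67.
Step 2: lead(8x⁷ − 54x⁶ + 95x⁵ − 53x⁴ − 45x³ + 16x − 67) ÷ lead(D) = 8x⁷ ÷ −2x = −4x⁶. Subtract (−4x⁶)·D = 8x⁷ − 36x⁶. Remainder: −18x⁶ + 95x⁵ − 53x⁴ − 45x³ + 16x − 67.
Step 3: lead(−18x⁶ + 95x⁵ − 53x⁴ − 45x³ + 16x − 67) ÷ lead(D) = −18x⁶ ÷ −2x = 9x⁵. Subtract (9x⁵)·D = −18x⁶ + 81x⁵. Remainder: 14x⁵ − 53x⁴ − 45x³ + 16x − 67.
Step 4: lead(14x⁵ − 53x⁴ − 45x³ + 16x − 67) ÷ lead(D) = 14x⁵ ÷ −2x = −7x⁴. Subtract (−7x⁴)·D = 14x⁵ − 63x⁴. Remainder: 10x⁴ − 45x³ + 16x − 67.
Step 5: lead(10x⁴ − 45x³ + 16x − 67) ÷ lead(D) = 10x⁴ ÷ −2x = −5x³. Subtract (−5x³)·D = 10x⁴ − 45x³. Remainder: 16x − 67.
Step 6: lead(16x − 67) ÷ lead(D) = 16x ÷ −2x = −8. Subtract (−8)·D = 16x − 72. Remainder: 5.

R = [5]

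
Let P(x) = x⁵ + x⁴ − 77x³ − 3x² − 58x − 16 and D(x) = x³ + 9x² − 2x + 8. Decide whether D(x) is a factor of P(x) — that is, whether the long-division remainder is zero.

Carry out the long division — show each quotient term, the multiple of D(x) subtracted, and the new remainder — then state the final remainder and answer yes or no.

R(x) = 8, so D(x) is not a factor of P(x). no

Step 1: lead(x⁵ + x⁴ − 77x³ − 3x² − 58x − 16) ÷ lead(D) = x⁵ ÷ x³ = x². Subtract (x²)·D = x⁵ + 9x⁴ − 2x³ + 8x². Remainder: −8x⁴ − 75x³ − 11x² − 58x − 16.
Step 2: lead(−8x⁴ − 75x³ − 11x² − 58x − 16) ÷ lead(D) = −8x⁴ ÷ x³ = −8x. Subtract (−8x)·D = −8x⁴ − 72x³ + 16x² − 64x. Remainder: −3x³ − 27x² + 6x − 16.
Step 3: lead(−3x³ − 27x² + 6x − 16) ÷ lead(D) = −3x³ ÷ x³ = −3. Subtract (−3)·D = −3x³ − 27x² + 6x − 24. Remainder: 8.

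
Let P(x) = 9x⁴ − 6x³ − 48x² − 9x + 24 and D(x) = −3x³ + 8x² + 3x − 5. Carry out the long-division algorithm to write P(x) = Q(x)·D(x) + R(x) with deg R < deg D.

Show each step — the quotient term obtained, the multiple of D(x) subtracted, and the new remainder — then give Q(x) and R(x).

Step 1: lead(9x⁴ − 6x³ − 48x² − 9x + 24) ÷ lead(D) = 9x⁴ ÷ −3x³ = −3x. Subtract (−3x)·D = 9x⁴ − 24x³ − 9x² + 15x. Remainder: 18x³ − 39x² − 24x + 24.
Step 2: lead(18x³ − 39x² − 24x + 24) ÷ lead(D) = 18x³ ÷ −3x³ = −6. Subtract (−6)·D = 18x³ − 48x² − 18x + 30. Remainder: 9x² − 6x − 6.

Q(x) = −3x − 6; R(x) = 9x² − 6x − 6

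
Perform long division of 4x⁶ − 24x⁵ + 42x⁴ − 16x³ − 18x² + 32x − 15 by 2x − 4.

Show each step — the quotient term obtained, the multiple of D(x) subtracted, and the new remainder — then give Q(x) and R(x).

Step 1: lead(4x⁶ − 24x⁵ + 42x⁴ − 16x³ − 18x² + 32x − 15) ÷ lead(D) = 4x⁶ ÷ 2x = 2x⁵. Subtract (2x⁵)·D = 4x⁶ − 8x⁵. Remainder: −16x⁵ + 42x⁴ − 16x³ − 18x² + 32x − 15.
Step 2: lead(−16x⁵ + 42x⁴ − 16x³ − 18x² + 32x − 15) ÷ lead(D) = −16x⁵ ÷ 2x = −8x⁴. Subtract (−8x⁴)·D = −16x⁵ + 32x⁴. Remainder: 10x⁴ − 16x³ − 18x² + 32x − 15.
Step 3: lead(10x⁴ − 16x³ − 18x² + 32x − 15) ÷ lead(D) = 10x⁴ ÷ 2x = 5x³. Subtract (5x³)·D = 10x⁴ − 20x³. Remainder: 4x³ − 18x² + 32x − 15.
Step 4: lead(4x³ − 18x² + 32x − 15) ÷ lead(D) = 4x³ ÷ 2x = 2x². Subtract (2x²)·D = 4x³ − 8x². Remainder: −10x² + 32x − 15.
Step 5: lead(−10x² + 32x − 15) ÷ lead(D) = −10x² ÷ 2x = −5x. Subtract (−5x)·D = −10x² + 20x. Remainder: 12x − 15.
Step 6: lead(12x − 15) ÷ lead(D) = 12x ÷ 2x = 6. Subtract (6)·D = 12x − 24. Remainder: 9.

Q(x) = 2x⁵ − 8x⁴ + 5x³ + 2x² − 5x + 6; R(x) = 9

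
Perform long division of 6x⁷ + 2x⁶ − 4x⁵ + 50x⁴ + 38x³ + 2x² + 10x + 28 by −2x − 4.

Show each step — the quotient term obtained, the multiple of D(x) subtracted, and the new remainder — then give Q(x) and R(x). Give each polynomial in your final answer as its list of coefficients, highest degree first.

Q = [-3, 5, -8, -9, -1, 1, -7]; R = [0]

Step 1: lead(6x⁷ + 2x⁶ − 4x⁵ + 50x⁴ + 38x³ + 2x² + 10x + 28) ÷ lead(D) = 6x⁷ ÷ −2x = −3x⁶. Subtract (−3x⁶)·D = 6x⁷ + 12x⁶. Remainder: −10x⁶ − 4x⁵ + 50x⁴ + 38x³ + 2x² + 10x + 28.
Step 2: lead(−10x⁶ − 4x⁵ + 50x⁴ + 38x³ + 2x² + 10x + 28) ÷ lead(D) = −10x⁶ ÷ −2x = 5x⁵. Subtract (5x⁵)·D = −10x⁶ − 20x⁵. Remainder: 16x⁵ + 50x⁴ + 38x³ + 2x² + 10x + 28.
Step 3: lead(16x⁵ + 50x⁴ + 38x³ + 2x² + 10x + 28) ÷ lead(D) = 16x⁵ ÷ −2x = −8x⁴. Subtract (−8x⁴)·D = 16x⁵ + 32x⁴. Remainder: 18x⁴ + 38x³ + 2x² + 10x + 28.
Step 4: lead(18x⁴ + 38x³ + 2x² + 10x + 28) ÷ lead(D) = 18x⁴ ÷ −2x = −9x³. Subtract (−9x³)·D = 18x⁴ + 36x³. Remainder: 2x³ + 2x² + 10x + 28.
Step 5: lead(2x³ + 2x² + 10x + 28) ÷ lead(D) = 2x³ ÷ −2x = −x². Subtract (−x²)·D = 2x³ + 4x². Remainder: −2x² + 10x + 28.
Step 6: lead(−2x² + 10x + 28) ÷ lead(D) = −2x² ÷ −2x = x. Subtract (x)·D = −2x² − 4x. Remainder: 14x + 28.
Step 7: lead(14x + 28) ÷ lead(D) = 14x ÷ −2x = −7. Subtract (−7)·D = 14x + 28. Remainder: 0.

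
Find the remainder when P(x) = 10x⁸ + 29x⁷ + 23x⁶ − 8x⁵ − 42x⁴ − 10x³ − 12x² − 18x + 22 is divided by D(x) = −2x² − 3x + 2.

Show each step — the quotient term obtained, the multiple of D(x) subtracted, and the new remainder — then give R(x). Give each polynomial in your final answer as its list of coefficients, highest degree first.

R = [5, 4]

Step 1: lead(10x⁸ + 29x⁷ + 23x⁶ − 8x⁵ − 42x⁴ − 10x³ − 12x² − 18x + 22) ÷ lead(D) = 10x⁸ ÷ −2x² = −5x⁶. Subtract (−5x⁶)·D = 10x⁸ + 15x⁷ − 10x⁶. Remainder: 14x⁷ + 33x⁶ − 8x⁵ − 42x⁴ − 10x³ − 12x² − 18x + 22.
Step 2: lead(14x⁷ + 33x⁶ − 8x⁵ − 42x⁴ − 10x³ − 12x² − 18x + 22) ÷ lead(D) = 14x⁷ ÷ −2x² = −7x⁵. Subtract (−7x⁵)·D = 14x⁷ + 21x⁶ − 14x⁵. Remainder: 12x⁶ + 6x⁵ − 42x⁴ − 10x³ − 12x² − 18x + 22.
Step 3: lead(12x⁶ + 6x⁵ − 42x⁴ − 10x³ − 12x² − 18x + 22) ÷ lead(D) = 12x⁶ ÷ −2x² = −6x⁴. Subtract (−6x⁴)·D = 12x⁶ + 18x⁵ − 12x⁴. Remainder: −12x⁵ − 30x⁴ − 10x³ − 12x² − 18x + 22.
Step 4: lead(−12x⁵ − 30x⁴ − 10x³ − 12x² − 18x + 22) ÷ lead(D) = −12x⁵ ÷ −2x² = 6x³. Subtract (6x³)·D = −12x⁵ − 18x⁴ + 12x³. Remainder: −12x⁴ − 22x³ − 12x² − 18x + 22.
Step 5: lead(−12x⁴ − 22x³ − 12x² − 18x + 22) ÷ lead(D) = −12x⁴ ÷ −2x² = 6x². Subtract (6x²)·D = −12x⁴ − 18x³ + 12x². Remainder: −4x³ − 24x² − 18x + 22.
Step 6: lead(−4x³ − 24x² − 18x + 22) ÷ lead(D) = −4x³ ÷ −2x² = 2x. Subtract (2x)·D = −4x³ − 6x² + 4x. Remainder: −18x² − 22x + 22.
Step 7: lead(−18x² − 22x + 22) ÷ lead(D) = −18x² ÷ −2x² = 9. Subtract (9)·D = −18x² − 27x + 18. Remainder: 5x + 4.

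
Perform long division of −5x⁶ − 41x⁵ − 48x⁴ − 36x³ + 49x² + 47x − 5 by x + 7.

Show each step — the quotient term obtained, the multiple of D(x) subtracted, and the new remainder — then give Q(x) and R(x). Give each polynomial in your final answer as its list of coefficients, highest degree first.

Step 1: lead(−5x⁶ − 41x⁵ − 48x⁴ − 36x³ + 49x² + 47x − 5) ÷ lead(D) = −5x⁶ ÷ x = −5x⁵. Subtract (−5x⁵)·D = −5x⁶ − 35x⁵. Remainder: −6x⁵ − 48x⁴ − 36x³ + 49x² + 47x − 5.
Step 2: lead(−6x⁵ − 48x⁴ − 36x³ + 49x² + 47x − 5) ÷ lead(D) = −6x⁵ ÷ x = −6x⁴. Subtract (−6x⁴)·D = −6x⁵ − 42x⁴. Remainder: −6x⁴ − 36x³ + 49x² + 47x − 5.
Step 3: lead(−6x⁴ − 36x³ + 49x² + 47x − 5) ÷ lead(D) = −6x⁴ ÷ x = −6x³. Subtract (−6x³)·D = −6x⁴ − 42x³. Remainder: 6x³ + 49x² + 47x − 5.
Step 4: lead(6x³ + 49x² + 47x − 5) ÷ lead(D) = 6x³ ÷ x = 6x². Subtract (6x²)·D = 6x³ + 42x². Remainder: 7x² + 47x − 5.
Step 5: lead(7x² + 47x − 5) ÷ lead(D) = 7x² ÷ x = 7x. Subtract (7x)·D = 7x² + 49x. Remainder: −2x − 5.
Step 6: lead(−2x − 5) ÷ lead(D) = −2x ÷ x = −2. Subtract (−2)·D = −2x − 14. Remainder: 9.

Q = [-5, -6, -6, 6, 7, -2]; R = [9]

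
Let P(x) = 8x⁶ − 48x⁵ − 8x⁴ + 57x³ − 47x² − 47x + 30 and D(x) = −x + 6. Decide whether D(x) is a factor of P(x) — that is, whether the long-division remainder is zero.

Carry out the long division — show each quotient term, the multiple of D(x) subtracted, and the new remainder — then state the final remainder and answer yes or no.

Step 1: lead(8x⁶ − 48x⁵ − 8x⁴ + 57x³ − 47x² − 47x + 30) ÷ lead(D) = 8x⁶ ÷ −x = −8x⁵. Subtract (−8x⁵)·D = 8x⁶ − 48x⁵. Remainder: −8x⁴ + 57x³ − 47x² − 47x + 30.
Step 2: lead(−8x⁴ + 57x³ − 47x² − 47x + 30) ÷ lead(D) = −8x⁴ ÷ −x = 8x³. Subtract (8x³)·D = −8x⁴ + 48x³. Remainder: 9x³ − 47x² − 47x + 30.
Step 3: lead(9x³ − 47x² − 47x + 30) ÷ lead(D) = 9x³ ÷ −x = −9x². Subtract (−9x²)·D = 9x³ − 54x². Remainder: 7x² − 47x + 30.
Step 4: lead(7x² − 47x + 30) ÷ lead(D) = 7x² ÷ −x = −7x. Subtract (−7x)·D = 7x² − 42x. Remainder: −5x + 30.
Step 5: lead(−5x + 30) ÷ lead(D) = −5x ÷ −x = 5. Subtract (5)·D = −5x + 30. Remainder: 0.

R(x) = 0, so D(x) is a factor of P(x). yes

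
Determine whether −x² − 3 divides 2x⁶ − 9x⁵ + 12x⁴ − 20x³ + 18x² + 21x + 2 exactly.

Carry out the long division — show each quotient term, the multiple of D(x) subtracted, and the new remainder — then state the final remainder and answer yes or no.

Step 1: lead(2x⁶ − 9x⁵ + 12x⁴ − 20x³ + 18x² + 21x + 2) ÷ lead(D) = 2x⁶ ÷ −x² = −2x⁴. Subtract (−2x⁴)·D = 2x⁶ + 6x⁴. Remainder: −9x⁵ + 6x⁴ − 20x³ + 18x² + 21x + 2.
Step 2: lead(−9x⁵ + 6x⁴ − 20x³ + 18x² + 21x + 2) ÷ lead(D) = −9x⁵ ÷ −x² = 9x³. Subtract (9x³)·D = −9x⁵ − 27x³. Remainder: 6x⁴ + 7x³ + 18x² + 21x + 2.
Step 3: lead(6x⁴ + 7x³ + 18x² + 21x + 2) ÷ lead(D) = 6x⁴ ÷ −x² = −6x². Subtract (−6x²)·D = 6x⁴ + 18x². Remainder: 7x³ + 21x + 2.
Step 4: lead(7x³ + 21x + 2) ÷ lead(D) = 7x³ ÷ −x² = −7x. Subtract (−7x)·D = 7x³ + 21x. Remainder: 2.

R(x) = 2, so D(x) is not a factor of P(x). no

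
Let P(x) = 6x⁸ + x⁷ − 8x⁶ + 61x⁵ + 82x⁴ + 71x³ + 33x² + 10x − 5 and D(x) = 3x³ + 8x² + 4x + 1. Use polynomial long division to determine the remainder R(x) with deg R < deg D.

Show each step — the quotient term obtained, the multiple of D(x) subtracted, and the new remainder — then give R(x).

Step 1: lead(6x⁸ + x⁷ − 8x⁶ + 61x⁵ + 82x⁴ + 71x³ + 33x² + 10x − 5) ÷ lead(D) = 6x⁸ ÷ 3x³ = 2x⁵. Subtract (2x⁵)·D = 6x⁸ + 16x⁷ + 8x⁶ + 2x⁵. Remainder: −15x⁷ − 16x⁶ + 59x⁵ + 82x⁴ + 71x³ + 33x² + 10x − 5.
Step 2: lead(−15x⁷ − 16x⁶ + 59x⁵ + 82x⁴ + 71x³ + 33x² + 10x − 5) ÷ lead(D) = −15x⁷ ÷ 3x³ = −5x⁴. Subtract (−5x⁴)·D = −15x⁷ − 40x⁶ − 20x⁵ − 5x⁴. Remainder: 24x⁶ + 79x⁵ + 87x⁴ + 71x³ + 33x² + 10x − 5.
Step 3: lead(24x⁶ + 79x⁵ + 87x⁴ + 71x³ + 33x² + 10x − 5) ÷ lead(D) = 24x⁶ ÷ 3x³ = 8x³. Subtract (8x³)·D = 24x⁶ + 64x⁵ + 32x⁴ + 8x³. Remainder: 15x⁵ + 55x⁴ + 63x³ + 33x² + 10x − 5.
Step 4: lead(15x⁵ + 55x⁴ + 63x³ + 33x² + 10x − 5) ÷ lead(D) = 15x⁵ ÷ 3x³ = 5x². Subtract (5x²)·D = 15x⁵ + 40x⁴ + 20x³ + 5x². Remainder: 15x⁴ + 43x³ + 28x² + 10x − 5.
Step 5: lead(15x⁴ + 43x³ + 28x² + 10x − 5) ÷ lead(D) = 15x⁴ ÷ 3x³ = 5x. Subtract (5x)·D = 15x⁴ + 40x³ + 20x² + 5x. Remainder: 3x³ + 8x² + 5x − 5.
Step 6: lead(3x³ + 8x² + 5x − 5) ÷ lead(D) = 3x³ ÷ 3x³ = 1. Subtract (1)·D = 3x³ + 8x² + 4x + 1. Remainder: x − 6.

R(x) = x − 6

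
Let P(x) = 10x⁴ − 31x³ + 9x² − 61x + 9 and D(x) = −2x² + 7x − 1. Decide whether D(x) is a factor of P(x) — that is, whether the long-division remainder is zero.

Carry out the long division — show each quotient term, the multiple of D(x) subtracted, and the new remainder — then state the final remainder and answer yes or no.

R(x) = 0, so D(x) is a factor of P(x). yes

Step 1: lead(10x⁴ − 31x³ + 9x² − 61x + 9) ÷ lead(D) = 10x⁴ ÷ −2x² = −5x². Subtract (−5x²)·D = 10x⁴ − 35x³ + 5x². Remainder: 4x³ + 4x² − 61x + 9.
Step 2: lead(4x³ + 4x² − 61x + 9) ÷ lead(D) = 4x³ ÷ −2x² = −2x. Subtract (−2x)·D = 4x³ − 14x² + 2x. Remainder: 18x² − 63x + 9.
Step 3: lead(18x² − 63x + 9) ÷ lead(D) = 18x² ÷ −2x² = −9. Subtract (−9)·D = 18x² − 63x + 9. Remainder: 0.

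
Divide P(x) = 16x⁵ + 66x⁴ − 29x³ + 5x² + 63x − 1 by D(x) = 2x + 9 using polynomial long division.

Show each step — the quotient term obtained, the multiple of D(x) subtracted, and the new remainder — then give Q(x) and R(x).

Step 1: lead(16x⁵ + 66x⁴ − 29x³ + 5x² + 63x − 1) ÷ lead(D) = 16x⁵ ÷ 2x = 8x⁴. Subtract (8x⁴)·D = 16x⁵ + 72x⁴. Remainder: −6x⁴ − 29x³ + 5x² + 63x − 1.
Step 2: lead(−6x⁴ − 29x³ + 5x² + 63x − 1) ÷ lead(D) = −6x⁴ ÷ 2x = −3x³. Subtract (−3x³)·D = −6x⁴ − 27x³. Remainder: −2x³ + 5x² + 63x − 1.
Step 3: lead(−2x³ + 5x² + 63x − 1) ÷ lead(D) = −2x³ ÷ 2x = −x². Subtract (−x²)·D = −2x³ − 9x². Remainder: 14x² + 63x − 1.
Step 4: lead(14x² + 63x − 1) ÷ lead(D) = 14x² ÷ 2x = 7x. Subtract (7x)·D = 14x² + 63x. Remainder: −1.

Q(x) = 8x⁴ − 3x³ − x² + 7x; R(x) = −1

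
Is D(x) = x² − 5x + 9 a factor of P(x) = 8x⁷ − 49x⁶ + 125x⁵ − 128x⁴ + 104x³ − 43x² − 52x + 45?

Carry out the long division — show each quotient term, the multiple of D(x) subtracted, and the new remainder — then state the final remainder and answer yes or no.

Step 1: lead(8x⁷ − 49x⁶ + 125x⁵ − 128x⁴ + 104x³ − 43x² − 52x + 45) ÷ lead(D) = 8x⁷ ÷ x² = 8x⁵. Subtract (8x⁵)·D = 8x⁷ − 40x⁶ + 72x⁵. Remainder: −9x⁶ + 53x⁵ − 128x⁴ + 104x³ − 43x² − 52x + 45.
Step 2: lead(−9x⁶ + 53x⁵ − 128x⁴ + 104x³ − 43x² − 52x + 45) ÷ lead(D) = −9x⁶ ÷ x² = −9x⁴. Subtract (−9x⁴)·D = −9x⁶ + 45x⁵ − 81x⁴. Remainder: 8x⁵ − 47x⁴ + 104x³ − 43x² − 52x + 45.
Step 3: lead(8x⁵ − 47x⁴ + 104x³ − 43x² − 52x + 45) ÷ lead(D) = 8x⁵ ÷ x² = 8x³. Subtract (8x³)·D = 8x⁵ − 40x⁴ + 72x³. Remainder: −7x⁴ + 32x³ − 43x² − 52x + 45.
Step 4: lead(−7x⁴ + 32x³ − 43x² − 52x + 45) ÷ lead(D) = −7x⁴ ÷ x² = −7x². Subtract (−7x²)·D = −7x⁴ + 35x³ − 63x². Remainder: −3x³ + 20x² − 52x + 45.
Step 5: lead(−3x³ + 20x² − 52x + 45) ÷ lead(D) = −3x³ ÷ x² = −3x. Subtract (−3x)·D = −3x³ + 15x² − 27x. Remainder: 5x² − 25x + 45.
Step 6: lead(5x² − 25x + 45) ÷ lead(D) = 5x² ÷ x² = 5. Subtract (5)·D = 5x² − 25x + 45. Remainder: 0.

R(x) = 0, so D(x) is a factor of P(x). yes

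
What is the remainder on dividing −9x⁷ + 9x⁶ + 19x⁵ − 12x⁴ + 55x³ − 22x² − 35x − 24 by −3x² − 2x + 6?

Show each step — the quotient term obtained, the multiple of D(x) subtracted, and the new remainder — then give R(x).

Step 1: lead(−9x⁷ + 9x⁶ + 19x⁵ − 12x⁴ + 55x³ − 22x² − 35x − 24) ÷ lead(D) = −9x⁷ ÷ −3x² = 3x⁵. Subtract (3x⁵)·D = −9x⁷ − 6x⁶ + 18x⁵. Remainder: 15x⁶ + x⁵ − 12x⁴ + 55x³ − 22x² − 35x − 24.
Step 2: lead(15x⁶ + x⁵ − 12x⁴ + 55x³ − 22x² − 35x − 24) ÷ lead(D) = 15x⁶ ÷ −3x² = −5x⁴. Subtract (−5x⁴)·D = 15x⁶ + 10x⁵ − 30x⁴. Remainder: −9x⁵ + 18x⁴ + 55x³ − 22x² − 35x − 24.
Step 3: lead(−9x⁵ + 18x⁴ + 55x³ − 22x² − 35x − 24) ÷ lead(D) = −9x⁵ ÷ −3x² = 3x³. Subtract (3x³)·D = −9x⁵ − 6x⁴ + 18x³. Remainder: 24x⁴ + 37x³ − 22x² − 35x − 24.
Step 4: lead(24x⁴ + 37x³ − 22x² − 35x − 24) ÷ lead(D) = 24x⁴ ÷ −3x² = −8x². Subtract (−8x²)·D = 24x⁴ + 16x³ − 48x². Remainder: 21x³ + 26x² − 35x − 24.
Step 5: lead(21x³ + 26x² − 35x − 24) ÷ lead(D) = 21x³ ÷ −3x² = −7x. Subtract (−7x)·D = 21x³ + 14x² − 42x. Remainder: 12x² + 7x − 24.
Step 6: lead(12x² + 7x − 24) ÷ lead(D) = 12x² ÷ −3x² = −4. Subtract (−4)·D = 12x² + 8x − 24. Remainder: −x.

R(x) = −x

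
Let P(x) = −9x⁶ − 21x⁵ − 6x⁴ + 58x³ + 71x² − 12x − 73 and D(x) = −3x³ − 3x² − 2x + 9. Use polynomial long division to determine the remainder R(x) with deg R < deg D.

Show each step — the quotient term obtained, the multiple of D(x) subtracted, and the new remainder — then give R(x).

Step 1: lead(−9x⁶ − 21x⁵ − 6x⁴ + 58x³ + 71x² − 12x − 73) ÷ lead(D) = −9x⁶ ÷ −3x³ = 3x³. Subtract (3x³)·D = −9x⁶ − 9x⁵ − 6x⁴ + 27x³. Remainder: −12x⁵ + 31x³ + 71x² − 12x − 73.
Step 2: lead(−12x⁵ + 31x³ + 71x² − 12x − 73) ÷ lead(D) = −12x⁵ ÷ −3x³ = 4x². Subtract (4x²)·D = −12x⁵ − 12x⁴ − 8x³ + 36x². Remainder: 12x⁴ + 39x³ + 35x² − 12x − 73.
Step 3: lead(12x⁴ + 39x³ + 35x² − 12x − 73) ÷ lead(D) = 12x⁴ ÷ −3x³ = −4x. Subtract (−4x)·D = 12x⁴ + 12x³ + 8x² − 36x. Remainder: 27x³ + 27x² + 24x − 73.
Step 4: lead(27x³ + 27x² + 24x − 73) ÷ lead(D) = 27x³ ÷ −3x³ = −9. Subtract (−9)·D = 27x³ + 27x² + 18x − 81. Remainder: 6x + 8.

R(x) = 6x + 8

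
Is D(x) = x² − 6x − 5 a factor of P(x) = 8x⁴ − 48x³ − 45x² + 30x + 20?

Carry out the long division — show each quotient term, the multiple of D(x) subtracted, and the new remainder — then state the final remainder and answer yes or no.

Step 1: lead(8x⁴ − 48x³ − 45x² + 30x + 20) ÷ lead(D) = 8x⁴ ÷ x² = 8x². Subtract (8x²)·D = 8x⁴ − 48x³ − 40x². Remainder: −5x² + 30x + 20.
Step 2: lead(−5x² + 30x + 20) ÷ lead(D) = −5x² ÷ x² = −5. Subtract (−5)·D = −5x² + 30x + 25. Remainder: −5.

R(x) = −5, so D(x) is not a factor of P(x). no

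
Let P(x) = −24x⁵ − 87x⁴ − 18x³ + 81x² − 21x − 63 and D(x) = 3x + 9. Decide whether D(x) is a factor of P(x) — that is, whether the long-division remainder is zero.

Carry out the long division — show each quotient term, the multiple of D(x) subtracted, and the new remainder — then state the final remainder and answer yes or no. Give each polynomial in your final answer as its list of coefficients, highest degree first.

Step 1: lead(−24x⁵ − 87x⁴ − 18x³ + 81x² − 21x − 63) ÷ lead(D) = −24x⁵ ÷ 3x = −8x⁴. Subtract (−8x⁴)·D = −24x⁵ − 72x⁴. Remainder: −15x⁴ − 18x³ + 81x² − 21x − 63.
Step 2: lead(−15x⁴ − 18x³ + 81x² − 21x − 63) ÷ lead(D) = −15x⁴ ÷ 3x = −5x³. Subtract (−5x³)·D = −15x⁴ − 45x³. Remainder: 27x³ + 81x² − 21x − 63.
Step 3: lead(27x³ + 81x² − 21x − 63) ÷ lead(D) = 27x³ ÷ 3x = 9x². Subtract (9x²)·D = 27x³ + 81x². Remainder: −21x − 63.
Step 4: lead(−21x − 63) ÷ lead(D) = −21x ÷ 3x = −7. Subtract (−7)·D = −21x − 63. Remainder: 0.

R = [0], so D(x) is a factor of P(x). yes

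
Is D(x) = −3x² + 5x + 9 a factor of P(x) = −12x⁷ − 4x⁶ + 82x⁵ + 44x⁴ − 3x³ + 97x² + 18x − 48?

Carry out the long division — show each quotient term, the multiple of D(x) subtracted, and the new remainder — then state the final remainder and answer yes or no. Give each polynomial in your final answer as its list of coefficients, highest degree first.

R = [3, 6], so D(x) is not a factor of P(x). no

Step 1: lead(−12x⁷ − 4x⁶ + 82x⁵ + 44x⁴ − 3x³ + 97x² + 18x − 48) ÷ lead(D) = −12x⁷ ÷ −3x² = 4x⁵. Subtract (4x⁵)·D = −12x⁷ + 20x⁶ + 36x⁵. Remainder: −24x⁶ + 46x⁵ + 44x⁴ − 3x³ + 97x² + 18x − 48.
Step 2: lead(−24x⁶ + 46x⁵ + 44x⁴ − 3x³ + 97x² + 18x − 48) ÷ lead(D) = −24x⁶ ÷ −3x² = 8x⁴. Subtract (8x⁴)·D = −24x⁶ + 40x⁵ + 72x⁴. Remainder: 6x⁵ − 28x⁴ − 3x³ + 97x² + 18x − 48.
Step 3: lead(6x⁵ − 28x⁴ − 3x³ + 97x² + 18x − 48) ÷ lead(D) = 6x⁵ ÷ −3x² = −2x³. Subtract (−2x³)·D = 6x⁵ − 10x⁴ − 18x³. Remainder: −18x⁴ + 15x³ + 97x² + 18x − 48.
Step 4: lead(−18x⁴ + 15x³ + 97x² + 18x − 48) ÷ lead(D) = −18x⁴ ÷ −3x² = 6x². Subtract (6x²)·D = −18x⁴ + 30x³ + 54x². Remainder: −15x³ + 43x² + 18x − 48.
Step 5: lead(−15x³ + 43x² + 18x − 48) ÷ lead(D) = −15x³ ÷ −3x² = 5x. Subtract (5x)·D = −15x³ + 25x² + 45x. Remainder: 18x² − 27x − 48.
Step 6: lead(18x² − 27x − 48) ÷ lead(D) = 18x² ÷ −3x² = −6. Subtract (−6)·D = 18x² − 30x − 54. Remainder: 3x + 6.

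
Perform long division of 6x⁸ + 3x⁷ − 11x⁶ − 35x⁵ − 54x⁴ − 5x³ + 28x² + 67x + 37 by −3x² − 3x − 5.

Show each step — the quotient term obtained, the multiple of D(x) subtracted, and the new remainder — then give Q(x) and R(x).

Step 1: lead(6x⁸ + 3x⁷ − 11x⁶ − 35x⁵ − 54x⁴ − 5x³ + 28x² + 67x + 37) ÷ lead(D) = 6x⁸ ÷ −3x² = −2x⁶. Subtract (−2x⁶)·D = 6x⁸ + 6x⁷ + 10x⁶. Remainder: −3x⁷ − 21x⁶ − 35x⁵ − 54x⁴ − 5x³ + 28x² + 67x + 37.
Step 2: lead(−3x⁷ − 21x⁶ − 35x⁵ − 54x⁴ − 5x³ + 28x² + 67x + 37) ÷ lead(D) = −3x⁷ ÷ −3x² = x⁵. Subtract (x⁵)·D = −3x⁷ − 3x⁶ − 5x⁵. Remainder: −18x⁶ − 30x⁵ − 54x⁴ − 5x³ + 28x² + 67x + 37.
Step 3: lead(−18x⁶ − 30x⁵ − 54x⁴ − 5x³ + 28x² + 67x + 37) ÷ lead(D) = −18x⁶ ÷ −3x² = 6x⁴. Subtract (6x⁴)·D = −18x⁶ − 18x⁵ − 30x⁴. Remainder: −12x⁵ − 24x⁴ − 5x³ + 28x² + 67x + 37.
Step 4: lead(−12x⁵ − 24x⁴ − 5x³ + 28x² + 67x + 37) ÷ lead(D) = −12x⁵ ÷ −3x² = 4x³. Subtract (4x³)·D = −12x⁵ − 12x⁴ − 20x³. Remainder: −12x⁴ + 15x³ + 28x² + 67x + 37.
Step 5: lead(−12x⁴ + 15x³ + 28x² + 67x + 37) ÷ lead(D) = −12x⁴ ÷ −3x² = 4x². Subtract (4x²)·D = −12x⁴ − 12x³ − 20x². Remainder: 27x³ + 48x² + 67x + 37.
Step 6: lead(27x³ + 48x² + 67x + 37) ÷ lead(D) = 27x³ ÷ −3x² = −9x. Subtract (−9x)·D = 27x³ + 27x² + 45x. Remainder: 21x² + 22x + 37.
Step 7: lead(21x² + 22x + 37) ÷ lead(D) = 21x² ÷ −3x² = −7. Subtract (−7)·D = 21x² + 21x + 35. Remainder: x + 2.

Q(x) = −2x⁶ + x⁵ + 6x⁴ + 4x³ + 4x² − 9x − 7; R(x) = x + 2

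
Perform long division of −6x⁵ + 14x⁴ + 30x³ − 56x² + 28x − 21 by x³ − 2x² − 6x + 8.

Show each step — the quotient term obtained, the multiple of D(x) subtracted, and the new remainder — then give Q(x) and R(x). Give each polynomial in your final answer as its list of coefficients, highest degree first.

Step 1: lead(−6x⁵ + 14x⁴ + 30x³ − 56x² + 28x − 21) ÷ lead(D) = −6x⁵ ÷ x³ = −6x². Subtract (−6x²)·D = −6x⁵ + 12x⁴ + 36x³ − 48x². Remainder: 2x⁴ − 6x³ − 8x² + 28x − 21.
Step 2: lead(2x⁴ − 6x³ − 8x² + 28x − 21) ÷ lead(D) = 2x⁴ ÷ x³ = 2x. Subtract (2x)·D = 2x⁴ − 4x³ − 12x² + 16x. Remainder: −2x³ + 4x² + 12x − 21.
Step 3: lead(−2x³ + 4x² + 12x − 21) ÷ lead(D) = −2x³ ÷ x³ = −2. Subtract (−2)·D = −2x³ + 4x² + 12x − 16. Remainder: −5.

Q = [-6, 2, -2]; R = [-5]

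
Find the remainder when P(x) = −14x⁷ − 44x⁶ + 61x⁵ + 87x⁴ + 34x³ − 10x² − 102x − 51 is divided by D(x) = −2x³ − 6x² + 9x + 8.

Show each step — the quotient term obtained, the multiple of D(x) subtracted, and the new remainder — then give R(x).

Step 1: lead(−14x⁷ − 44x⁶ + 61x⁵ + 87x⁴ + 34x³ − 10x² − 102x − 51) ÷ lead(D) = −14x⁷ ÷ −2x³ = 7x⁴. Subtract (7x⁴)·D = −14x⁷ − 42x⁶ + 63x⁵ + 56x⁴. Remainder: −2x⁶ − 2x⁵ + 31x⁴ + 34x³ − 10x² − 102x − 51.
Step 2: lead(−2x⁶ − 2x⁵ + 31x⁴ + 34x³ − 10x² − 102x − 51) ÷ lead(D) = −2x⁶ ÷ −2x³ = x³. Subtract (x³)·D = −2x⁶ − 6x⁵ + 9x⁴ + 8x³. Remainder: 4x⁵ + 22x⁴ + 26x³ − 10x² − 102x − 51.
Step 3: lead(4x⁵ + 22x⁴ + 26x³ − 10x² − 102x − 51) ÷ lead(D) = 4x⁵ ÷ −2x³ = −2x². Subtract (−2x²)·D = 4x⁵ + 12x⁴ − 18x³ − 16x². Remainder: 10x⁴ + 44x³ + 6x² − 102x − 51.
Step 4: lead(10x⁴ + 44x³ + 6x² − 102x − 51) ÷ lead(D) = 10x⁴ ÷ −2x³ = −5x. Subtract (−5x)·D = 10x⁴ + 30x³ − 45x² − 40x. Remainder: 14x³ + 51x² − 62x − 51.
Step 5: lead(14x³ + 51x² − 62x − 51) ÷ lead(D) = 14x³ ÷ −2x³ = −7. Subtract (−7)·D = 14x³ + 42x² − 63x − 56. Remainder: 9x² + x + 5.

R(x) = 9x² + x + 5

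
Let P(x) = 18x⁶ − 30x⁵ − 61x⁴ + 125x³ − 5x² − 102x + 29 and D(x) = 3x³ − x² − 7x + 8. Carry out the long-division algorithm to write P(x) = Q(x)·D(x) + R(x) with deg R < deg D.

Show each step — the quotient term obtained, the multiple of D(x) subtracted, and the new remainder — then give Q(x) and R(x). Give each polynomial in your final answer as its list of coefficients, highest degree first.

Step 1: lead(18x⁶ − 30x⁵ − 61x⁴ + 125x³ − 5x² − 102x + 29) ÷ lead(D) = 18x⁶ ÷ 3x³ = 6x³. Subtract (6x³)·D = 18x⁶ − 6x⁵ − 42x⁴ + 48x³. Remainder: −24x⁵ − 19x⁴ + 77x³ − 5x² − 102x + 29.
Step 2: lead(−24x⁵ − 19x⁴ + 77x³ − 5x² − 102x + 29) ÷ lead(D) = −24x⁵ ÷ 3x³ = −8x². Subtract (−8x²)·D = −24x⁵ + 8x⁴ + 56x³ − 64x². Remainder: −27x⁴ + 21x³ + 59x² − 102x + 29.
Step 3: lead(−27x⁴ + 21x³ + 59x² − 102x + 29) ÷ lead(D) = −27x⁴ ÷ 3x³ = −9x. Subtract (−9x)·D = −27x⁴ + 9x³ + 63x² − 72x. Remainder: 12x³ − 4x² − 30x + 29.
Step 4: lead(12x³ − 4x² − 30x + 29) ÷ lead(D) = 12x³ ÷ 3x³ = 4. Subtract (4)·D = 12x³ − 4x² − 28x + 32. Remainder: −2x − 3.

Q = [6, -8, -9, 4]; R = [-2, -3]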